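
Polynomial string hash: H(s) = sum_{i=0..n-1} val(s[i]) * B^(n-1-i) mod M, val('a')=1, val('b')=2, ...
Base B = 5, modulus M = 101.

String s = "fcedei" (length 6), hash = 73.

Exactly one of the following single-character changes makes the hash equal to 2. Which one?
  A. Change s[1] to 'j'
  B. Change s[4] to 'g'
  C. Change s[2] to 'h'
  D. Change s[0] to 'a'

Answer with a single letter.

Option A: s[1]='c'->'j', delta=(10-3)*5^4 mod 101 = 32, hash=73+32 mod 101 = 4
Option B: s[4]='e'->'g', delta=(7-5)*5^1 mod 101 = 10, hash=73+10 mod 101 = 83
Option C: s[2]='e'->'h', delta=(8-5)*5^3 mod 101 = 72, hash=73+72 mod 101 = 44
Option D: s[0]='f'->'a', delta=(1-6)*5^5 mod 101 = 30, hash=73+30 mod 101 = 2 <-- target

Answer: D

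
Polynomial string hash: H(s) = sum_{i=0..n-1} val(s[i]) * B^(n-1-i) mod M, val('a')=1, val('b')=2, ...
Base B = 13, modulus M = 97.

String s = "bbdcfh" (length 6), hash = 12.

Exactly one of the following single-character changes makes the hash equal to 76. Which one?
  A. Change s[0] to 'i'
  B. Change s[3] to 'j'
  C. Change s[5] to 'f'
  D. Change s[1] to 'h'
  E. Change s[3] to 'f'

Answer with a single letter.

Answer: D

Derivation:
Option A: s[0]='b'->'i', delta=(9-2)*13^5 mod 97 = 33, hash=12+33 mod 97 = 45
Option B: s[3]='c'->'j', delta=(10-3)*13^2 mod 97 = 19, hash=12+19 mod 97 = 31
Option C: s[5]='h'->'f', delta=(6-8)*13^0 mod 97 = 95, hash=12+95 mod 97 = 10
Option D: s[1]='b'->'h', delta=(8-2)*13^4 mod 97 = 64, hash=12+64 mod 97 = 76 <-- target
Option E: s[3]='c'->'f', delta=(6-3)*13^2 mod 97 = 22, hash=12+22 mod 97 = 34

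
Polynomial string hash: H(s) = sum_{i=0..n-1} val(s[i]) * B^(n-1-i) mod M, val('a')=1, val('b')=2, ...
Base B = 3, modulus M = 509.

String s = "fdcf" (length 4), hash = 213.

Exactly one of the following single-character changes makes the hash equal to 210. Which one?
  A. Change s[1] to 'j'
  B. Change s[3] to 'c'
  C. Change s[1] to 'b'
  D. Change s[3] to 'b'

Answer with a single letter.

Option A: s[1]='d'->'j', delta=(10-4)*3^2 mod 509 = 54, hash=213+54 mod 509 = 267
Option B: s[3]='f'->'c', delta=(3-6)*3^0 mod 509 = 506, hash=213+506 mod 509 = 210 <-- target
Option C: s[1]='d'->'b', delta=(2-4)*3^2 mod 509 = 491, hash=213+491 mod 509 = 195
Option D: s[3]='f'->'b', delta=(2-6)*3^0 mod 509 = 505, hash=213+505 mod 509 = 209

Answer: B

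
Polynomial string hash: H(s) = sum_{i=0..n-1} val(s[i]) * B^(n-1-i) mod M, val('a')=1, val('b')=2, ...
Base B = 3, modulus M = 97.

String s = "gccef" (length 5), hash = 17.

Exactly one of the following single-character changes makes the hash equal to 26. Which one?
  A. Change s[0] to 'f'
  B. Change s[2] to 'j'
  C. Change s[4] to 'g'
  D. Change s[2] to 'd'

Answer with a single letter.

Option A: s[0]='g'->'f', delta=(6-7)*3^4 mod 97 = 16, hash=17+16 mod 97 = 33
Option B: s[2]='c'->'j', delta=(10-3)*3^2 mod 97 = 63, hash=17+63 mod 97 = 80
Option C: s[4]='f'->'g', delta=(7-6)*3^0 mod 97 = 1, hash=17+1 mod 97 = 18
Option D: s[2]='c'->'d', delta=(4-3)*3^2 mod 97 = 9, hash=17+9 mod 97 = 26 <-- target

Answer: D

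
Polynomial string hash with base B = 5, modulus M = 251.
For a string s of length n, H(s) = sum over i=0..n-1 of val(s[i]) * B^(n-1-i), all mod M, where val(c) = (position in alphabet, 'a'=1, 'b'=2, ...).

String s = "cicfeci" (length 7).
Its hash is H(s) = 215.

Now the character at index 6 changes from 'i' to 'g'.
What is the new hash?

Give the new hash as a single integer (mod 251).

Answer: 213

Derivation:
val('i') = 9, val('g') = 7
Position k = 6, exponent = n-1-k = 0
B^0 mod M = 5^0 mod 251 = 1
Delta = (7 - 9) * 1 mod 251 = 249
New hash = (215 + 249) mod 251 = 213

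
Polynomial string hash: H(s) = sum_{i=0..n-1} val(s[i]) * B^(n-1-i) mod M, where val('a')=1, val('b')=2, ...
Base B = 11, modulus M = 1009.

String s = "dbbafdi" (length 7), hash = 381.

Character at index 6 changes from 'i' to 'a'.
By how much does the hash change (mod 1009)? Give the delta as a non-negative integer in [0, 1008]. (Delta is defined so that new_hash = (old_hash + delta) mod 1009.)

Delta formula: (val(new) - val(old)) * B^(n-1-k) mod M
  val('a') - val('i') = 1 - 9 = -8
  B^(n-1-k) = 11^0 mod 1009 = 1
  Delta = -8 * 1 mod 1009 = 1001

Answer: 1001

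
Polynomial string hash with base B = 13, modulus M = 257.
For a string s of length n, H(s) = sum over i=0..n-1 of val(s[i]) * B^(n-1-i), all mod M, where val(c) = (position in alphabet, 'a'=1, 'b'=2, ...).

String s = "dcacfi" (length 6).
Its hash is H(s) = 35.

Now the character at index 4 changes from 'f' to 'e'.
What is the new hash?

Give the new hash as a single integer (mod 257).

val('f') = 6, val('e') = 5
Position k = 4, exponent = n-1-k = 1
B^1 mod M = 13^1 mod 257 = 13
Delta = (5 - 6) * 13 mod 257 = 244
New hash = (35 + 244) mod 257 = 22

Answer: 22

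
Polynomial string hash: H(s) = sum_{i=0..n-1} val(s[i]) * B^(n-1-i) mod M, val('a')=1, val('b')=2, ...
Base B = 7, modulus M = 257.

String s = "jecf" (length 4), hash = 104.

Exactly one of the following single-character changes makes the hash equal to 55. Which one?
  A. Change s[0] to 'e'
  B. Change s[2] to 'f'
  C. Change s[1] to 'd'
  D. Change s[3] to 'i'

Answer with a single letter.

Answer: C

Derivation:
Option A: s[0]='j'->'e', delta=(5-10)*7^3 mod 257 = 84, hash=104+84 mod 257 = 188
Option B: s[2]='c'->'f', delta=(6-3)*7^1 mod 257 = 21, hash=104+21 mod 257 = 125
Option C: s[1]='e'->'d', delta=(4-5)*7^2 mod 257 = 208, hash=104+208 mod 257 = 55 <-- target
Option D: s[3]='f'->'i', delta=(9-6)*7^0 mod 257 = 3, hash=104+3 mod 257 = 107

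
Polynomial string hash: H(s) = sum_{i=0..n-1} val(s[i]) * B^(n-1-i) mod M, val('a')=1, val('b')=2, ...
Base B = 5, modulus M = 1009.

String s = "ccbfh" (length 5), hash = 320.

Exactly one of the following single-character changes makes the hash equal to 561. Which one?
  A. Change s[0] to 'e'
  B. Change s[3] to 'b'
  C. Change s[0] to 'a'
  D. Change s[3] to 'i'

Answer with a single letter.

Answer: A

Derivation:
Option A: s[0]='c'->'e', delta=(5-3)*5^4 mod 1009 = 241, hash=320+241 mod 1009 = 561 <-- target
Option B: s[3]='f'->'b', delta=(2-6)*5^1 mod 1009 = 989, hash=320+989 mod 1009 = 300
Option C: s[0]='c'->'a', delta=(1-3)*5^4 mod 1009 = 768, hash=320+768 mod 1009 = 79
Option D: s[3]='f'->'i', delta=(9-6)*5^1 mod 1009 = 15, hash=320+15 mod 1009 = 335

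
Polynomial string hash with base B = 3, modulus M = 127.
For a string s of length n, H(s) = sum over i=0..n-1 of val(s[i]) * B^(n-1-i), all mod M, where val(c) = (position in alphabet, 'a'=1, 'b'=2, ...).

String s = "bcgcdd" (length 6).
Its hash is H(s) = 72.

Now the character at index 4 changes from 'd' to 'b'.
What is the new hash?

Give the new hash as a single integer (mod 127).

val('d') = 4, val('b') = 2
Position k = 4, exponent = n-1-k = 1
B^1 mod M = 3^1 mod 127 = 3
Delta = (2 - 4) * 3 mod 127 = 121
New hash = (72 + 121) mod 127 = 66

Answer: 66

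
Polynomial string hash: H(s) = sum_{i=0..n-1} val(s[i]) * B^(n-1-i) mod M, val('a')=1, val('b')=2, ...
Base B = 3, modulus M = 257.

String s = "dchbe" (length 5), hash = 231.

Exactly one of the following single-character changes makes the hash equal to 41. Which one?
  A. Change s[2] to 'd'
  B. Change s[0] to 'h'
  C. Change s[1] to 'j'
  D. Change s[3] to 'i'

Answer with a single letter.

Answer: B

Derivation:
Option A: s[2]='h'->'d', delta=(4-8)*3^2 mod 257 = 221, hash=231+221 mod 257 = 195
Option B: s[0]='d'->'h', delta=(8-4)*3^4 mod 257 = 67, hash=231+67 mod 257 = 41 <-- target
Option C: s[1]='c'->'j', delta=(10-3)*3^3 mod 257 = 189, hash=231+189 mod 257 = 163
Option D: s[3]='b'->'i', delta=(9-2)*3^1 mod 257 = 21, hash=231+21 mod 257 = 252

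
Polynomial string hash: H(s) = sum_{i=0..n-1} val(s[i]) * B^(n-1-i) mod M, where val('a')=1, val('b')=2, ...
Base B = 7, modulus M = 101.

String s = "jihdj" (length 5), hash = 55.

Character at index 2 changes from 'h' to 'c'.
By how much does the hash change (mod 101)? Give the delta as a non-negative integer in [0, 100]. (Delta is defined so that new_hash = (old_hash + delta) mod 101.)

Answer: 58

Derivation:
Delta formula: (val(new) - val(old)) * B^(n-1-k) mod M
  val('c') - val('h') = 3 - 8 = -5
  B^(n-1-k) = 7^2 mod 101 = 49
  Delta = -5 * 49 mod 101 = 58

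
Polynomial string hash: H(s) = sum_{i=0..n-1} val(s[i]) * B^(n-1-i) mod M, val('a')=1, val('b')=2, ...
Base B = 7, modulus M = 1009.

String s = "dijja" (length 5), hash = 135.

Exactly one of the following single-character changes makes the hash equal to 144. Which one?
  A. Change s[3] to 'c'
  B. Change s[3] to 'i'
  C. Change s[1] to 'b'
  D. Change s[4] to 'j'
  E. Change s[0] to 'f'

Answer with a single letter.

Answer: D

Derivation:
Option A: s[3]='j'->'c', delta=(3-10)*7^1 mod 1009 = 960, hash=135+960 mod 1009 = 86
Option B: s[3]='j'->'i', delta=(9-10)*7^1 mod 1009 = 1002, hash=135+1002 mod 1009 = 128
Option C: s[1]='i'->'b', delta=(2-9)*7^3 mod 1009 = 626, hash=135+626 mod 1009 = 761
Option D: s[4]='a'->'j', delta=(10-1)*7^0 mod 1009 = 9, hash=135+9 mod 1009 = 144 <-- target
Option E: s[0]='d'->'f', delta=(6-4)*7^4 mod 1009 = 766, hash=135+766 mod 1009 = 901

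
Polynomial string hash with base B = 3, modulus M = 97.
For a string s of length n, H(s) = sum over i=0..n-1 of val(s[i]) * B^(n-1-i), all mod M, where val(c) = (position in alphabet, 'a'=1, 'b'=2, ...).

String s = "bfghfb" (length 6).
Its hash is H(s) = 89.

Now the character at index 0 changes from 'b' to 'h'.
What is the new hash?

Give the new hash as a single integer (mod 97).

Answer: 92

Derivation:
val('b') = 2, val('h') = 8
Position k = 0, exponent = n-1-k = 5
B^5 mod M = 3^5 mod 97 = 49
Delta = (8 - 2) * 49 mod 97 = 3
New hash = (89 + 3) mod 97 = 92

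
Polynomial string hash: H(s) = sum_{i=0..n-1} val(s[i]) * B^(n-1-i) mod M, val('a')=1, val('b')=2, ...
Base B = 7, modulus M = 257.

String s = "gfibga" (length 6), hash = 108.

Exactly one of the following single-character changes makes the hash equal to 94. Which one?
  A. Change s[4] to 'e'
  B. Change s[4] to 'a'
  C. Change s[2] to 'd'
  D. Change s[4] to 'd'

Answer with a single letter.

Answer: A

Derivation:
Option A: s[4]='g'->'e', delta=(5-7)*7^1 mod 257 = 243, hash=108+243 mod 257 = 94 <-- target
Option B: s[4]='g'->'a', delta=(1-7)*7^1 mod 257 = 215, hash=108+215 mod 257 = 66
Option C: s[2]='i'->'d', delta=(4-9)*7^3 mod 257 = 84, hash=108+84 mod 257 = 192
Option D: s[4]='g'->'d', delta=(4-7)*7^1 mod 257 = 236, hash=108+236 mod 257 = 87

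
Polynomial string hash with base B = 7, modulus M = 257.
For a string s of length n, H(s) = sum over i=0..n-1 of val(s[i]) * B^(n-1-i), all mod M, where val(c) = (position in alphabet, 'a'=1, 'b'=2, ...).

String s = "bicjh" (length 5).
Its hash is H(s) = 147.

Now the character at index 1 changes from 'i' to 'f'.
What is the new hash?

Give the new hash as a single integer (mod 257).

Answer: 146

Derivation:
val('i') = 9, val('f') = 6
Position k = 1, exponent = n-1-k = 3
B^3 mod M = 7^3 mod 257 = 86
Delta = (6 - 9) * 86 mod 257 = 256
New hash = (147 + 256) mod 257 = 146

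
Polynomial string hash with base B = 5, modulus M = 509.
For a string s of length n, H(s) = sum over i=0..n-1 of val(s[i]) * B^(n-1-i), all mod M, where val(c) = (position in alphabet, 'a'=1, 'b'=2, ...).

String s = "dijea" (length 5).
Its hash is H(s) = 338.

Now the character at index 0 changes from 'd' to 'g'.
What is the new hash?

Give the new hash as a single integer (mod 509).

Answer: 177

Derivation:
val('d') = 4, val('g') = 7
Position k = 0, exponent = n-1-k = 4
B^4 mod M = 5^4 mod 509 = 116
Delta = (7 - 4) * 116 mod 509 = 348
New hash = (338 + 348) mod 509 = 177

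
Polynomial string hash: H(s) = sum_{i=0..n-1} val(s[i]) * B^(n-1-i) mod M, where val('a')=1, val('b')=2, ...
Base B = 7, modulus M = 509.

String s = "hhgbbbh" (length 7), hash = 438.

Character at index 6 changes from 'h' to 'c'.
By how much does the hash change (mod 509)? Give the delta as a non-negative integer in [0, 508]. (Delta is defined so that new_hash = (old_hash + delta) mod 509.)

Answer: 504

Derivation:
Delta formula: (val(new) - val(old)) * B^(n-1-k) mod M
  val('c') - val('h') = 3 - 8 = -5
  B^(n-1-k) = 7^0 mod 509 = 1
  Delta = -5 * 1 mod 509 = 504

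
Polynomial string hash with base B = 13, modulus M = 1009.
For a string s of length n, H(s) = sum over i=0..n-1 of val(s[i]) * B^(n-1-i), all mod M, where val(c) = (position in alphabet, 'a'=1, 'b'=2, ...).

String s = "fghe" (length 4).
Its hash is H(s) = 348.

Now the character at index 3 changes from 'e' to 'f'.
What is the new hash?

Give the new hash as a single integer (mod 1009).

Answer: 349

Derivation:
val('e') = 5, val('f') = 6
Position k = 3, exponent = n-1-k = 0
B^0 mod M = 13^0 mod 1009 = 1
Delta = (6 - 5) * 1 mod 1009 = 1
New hash = (348 + 1) mod 1009 = 349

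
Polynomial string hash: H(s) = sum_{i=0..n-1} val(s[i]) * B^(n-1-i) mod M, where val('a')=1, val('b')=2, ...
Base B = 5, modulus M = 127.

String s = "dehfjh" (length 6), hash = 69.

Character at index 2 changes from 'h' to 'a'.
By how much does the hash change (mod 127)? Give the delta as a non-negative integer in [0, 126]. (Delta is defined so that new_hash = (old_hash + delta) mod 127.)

Answer: 14

Derivation:
Delta formula: (val(new) - val(old)) * B^(n-1-k) mod M
  val('a') - val('h') = 1 - 8 = -7
  B^(n-1-k) = 5^3 mod 127 = 125
  Delta = -7 * 125 mod 127 = 14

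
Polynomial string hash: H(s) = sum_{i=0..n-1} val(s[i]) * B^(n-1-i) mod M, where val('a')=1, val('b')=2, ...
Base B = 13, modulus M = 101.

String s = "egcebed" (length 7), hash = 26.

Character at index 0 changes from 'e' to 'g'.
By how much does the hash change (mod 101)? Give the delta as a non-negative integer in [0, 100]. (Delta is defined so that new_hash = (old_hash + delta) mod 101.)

Answer: 38

Derivation:
Delta formula: (val(new) - val(old)) * B^(n-1-k) mod M
  val('g') - val('e') = 7 - 5 = 2
  B^(n-1-k) = 13^6 mod 101 = 19
  Delta = 2 * 19 mod 101 = 38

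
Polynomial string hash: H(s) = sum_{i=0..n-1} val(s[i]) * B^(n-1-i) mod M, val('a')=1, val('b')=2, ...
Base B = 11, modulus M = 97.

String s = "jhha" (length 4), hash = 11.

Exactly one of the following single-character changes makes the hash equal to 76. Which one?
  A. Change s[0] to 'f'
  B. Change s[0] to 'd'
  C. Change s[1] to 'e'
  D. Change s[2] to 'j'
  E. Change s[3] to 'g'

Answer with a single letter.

Option A: s[0]='j'->'f', delta=(6-10)*11^3 mod 97 = 11, hash=11+11 mod 97 = 22
Option B: s[0]='j'->'d', delta=(4-10)*11^3 mod 97 = 65, hash=11+65 mod 97 = 76 <-- target
Option C: s[1]='h'->'e', delta=(5-8)*11^2 mod 97 = 25, hash=11+25 mod 97 = 36
Option D: s[2]='h'->'j', delta=(10-8)*11^1 mod 97 = 22, hash=11+22 mod 97 = 33
Option E: s[3]='a'->'g', delta=(7-1)*11^0 mod 97 = 6, hash=11+6 mod 97 = 17

Answer: B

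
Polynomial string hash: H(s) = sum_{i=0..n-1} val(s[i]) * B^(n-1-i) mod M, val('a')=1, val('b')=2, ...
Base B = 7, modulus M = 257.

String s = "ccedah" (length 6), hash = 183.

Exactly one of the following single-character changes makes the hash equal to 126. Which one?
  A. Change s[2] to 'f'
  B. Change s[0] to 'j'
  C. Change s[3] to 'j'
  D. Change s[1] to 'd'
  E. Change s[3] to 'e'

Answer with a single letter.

Answer: B

Derivation:
Option A: s[2]='e'->'f', delta=(6-5)*7^3 mod 257 = 86, hash=183+86 mod 257 = 12
Option B: s[0]='c'->'j', delta=(10-3)*7^5 mod 257 = 200, hash=183+200 mod 257 = 126 <-- target
Option C: s[3]='d'->'j', delta=(10-4)*7^2 mod 257 = 37, hash=183+37 mod 257 = 220
Option D: s[1]='c'->'d', delta=(4-3)*7^4 mod 257 = 88, hash=183+88 mod 257 = 14
Option E: s[3]='d'->'e', delta=(5-4)*7^2 mod 257 = 49, hash=183+49 mod 257 = 232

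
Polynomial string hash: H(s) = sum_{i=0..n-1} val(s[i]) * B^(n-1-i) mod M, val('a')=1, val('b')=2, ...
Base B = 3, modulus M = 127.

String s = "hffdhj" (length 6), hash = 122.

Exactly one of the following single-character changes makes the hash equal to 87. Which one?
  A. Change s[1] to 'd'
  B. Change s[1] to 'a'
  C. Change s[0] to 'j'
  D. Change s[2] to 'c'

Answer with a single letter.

Option A: s[1]='f'->'d', delta=(4-6)*3^4 mod 127 = 92, hash=122+92 mod 127 = 87 <-- target
Option B: s[1]='f'->'a', delta=(1-6)*3^4 mod 127 = 103, hash=122+103 mod 127 = 98
Option C: s[0]='h'->'j', delta=(10-8)*3^5 mod 127 = 105, hash=122+105 mod 127 = 100
Option D: s[2]='f'->'c', delta=(3-6)*3^3 mod 127 = 46, hash=122+46 mod 127 = 41

Answer: A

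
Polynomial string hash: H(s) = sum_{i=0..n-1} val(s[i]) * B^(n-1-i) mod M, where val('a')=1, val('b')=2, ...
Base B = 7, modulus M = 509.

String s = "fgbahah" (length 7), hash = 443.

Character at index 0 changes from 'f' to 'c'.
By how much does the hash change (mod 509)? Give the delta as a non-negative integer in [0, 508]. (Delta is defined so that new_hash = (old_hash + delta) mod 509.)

Answer: 299

Derivation:
Delta formula: (val(new) - val(old)) * B^(n-1-k) mod M
  val('c') - val('f') = 3 - 6 = -3
  B^(n-1-k) = 7^6 mod 509 = 70
  Delta = -3 * 70 mod 509 = 299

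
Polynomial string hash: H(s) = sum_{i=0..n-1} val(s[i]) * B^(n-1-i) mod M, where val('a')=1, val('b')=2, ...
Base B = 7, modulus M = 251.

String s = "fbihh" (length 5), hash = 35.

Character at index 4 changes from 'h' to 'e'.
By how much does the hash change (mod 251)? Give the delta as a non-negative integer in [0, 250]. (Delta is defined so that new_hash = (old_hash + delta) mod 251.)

Delta formula: (val(new) - val(old)) * B^(n-1-k) mod M
  val('e') - val('h') = 5 - 8 = -3
  B^(n-1-k) = 7^0 mod 251 = 1
  Delta = -3 * 1 mod 251 = 248

Answer: 248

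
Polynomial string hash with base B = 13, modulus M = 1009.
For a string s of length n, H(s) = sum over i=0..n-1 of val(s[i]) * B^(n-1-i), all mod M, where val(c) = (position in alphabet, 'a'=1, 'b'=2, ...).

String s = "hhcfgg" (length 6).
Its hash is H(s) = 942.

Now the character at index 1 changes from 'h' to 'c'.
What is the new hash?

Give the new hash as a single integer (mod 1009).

val('h') = 8, val('c') = 3
Position k = 1, exponent = n-1-k = 4
B^4 mod M = 13^4 mod 1009 = 309
Delta = (3 - 8) * 309 mod 1009 = 473
New hash = (942 + 473) mod 1009 = 406

Answer: 406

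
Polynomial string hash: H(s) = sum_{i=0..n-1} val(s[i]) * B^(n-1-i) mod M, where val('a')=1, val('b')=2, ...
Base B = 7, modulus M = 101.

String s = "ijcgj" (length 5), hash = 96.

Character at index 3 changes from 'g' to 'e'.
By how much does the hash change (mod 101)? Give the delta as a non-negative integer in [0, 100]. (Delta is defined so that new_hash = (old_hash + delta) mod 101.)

Delta formula: (val(new) - val(old)) * B^(n-1-k) mod M
  val('e') - val('g') = 5 - 7 = -2
  B^(n-1-k) = 7^1 mod 101 = 7
  Delta = -2 * 7 mod 101 = 87

Answer: 87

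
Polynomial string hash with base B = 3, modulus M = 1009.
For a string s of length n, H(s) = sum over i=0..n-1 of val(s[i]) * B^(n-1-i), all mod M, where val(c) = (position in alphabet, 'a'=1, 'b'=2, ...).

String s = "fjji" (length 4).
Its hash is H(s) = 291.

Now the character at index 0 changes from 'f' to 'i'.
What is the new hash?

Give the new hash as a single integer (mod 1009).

Answer: 372

Derivation:
val('f') = 6, val('i') = 9
Position k = 0, exponent = n-1-k = 3
B^3 mod M = 3^3 mod 1009 = 27
Delta = (9 - 6) * 27 mod 1009 = 81
New hash = (291 + 81) mod 1009 = 372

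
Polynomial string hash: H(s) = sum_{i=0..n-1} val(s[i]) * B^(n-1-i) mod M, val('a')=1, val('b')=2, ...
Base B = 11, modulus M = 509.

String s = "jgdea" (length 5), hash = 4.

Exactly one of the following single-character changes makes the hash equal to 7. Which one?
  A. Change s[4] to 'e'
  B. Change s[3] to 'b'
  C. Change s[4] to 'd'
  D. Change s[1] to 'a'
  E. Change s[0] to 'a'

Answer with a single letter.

Option A: s[4]='a'->'e', delta=(5-1)*11^0 mod 509 = 4, hash=4+4 mod 509 = 8
Option B: s[3]='e'->'b', delta=(2-5)*11^1 mod 509 = 476, hash=4+476 mod 509 = 480
Option C: s[4]='a'->'d', delta=(4-1)*11^0 mod 509 = 3, hash=4+3 mod 509 = 7 <-- target
Option D: s[1]='g'->'a', delta=(1-7)*11^3 mod 509 = 158, hash=4+158 mod 509 = 162
Option E: s[0]='j'->'a', delta=(1-10)*11^4 mod 509 = 62, hash=4+62 mod 509 = 66

Answer: C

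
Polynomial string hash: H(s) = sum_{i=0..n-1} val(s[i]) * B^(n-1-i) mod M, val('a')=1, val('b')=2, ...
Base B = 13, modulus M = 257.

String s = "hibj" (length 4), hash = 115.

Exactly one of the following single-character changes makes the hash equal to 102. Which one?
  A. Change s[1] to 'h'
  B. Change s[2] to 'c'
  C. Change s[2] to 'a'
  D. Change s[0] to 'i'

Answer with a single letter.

Answer: C

Derivation:
Option A: s[1]='i'->'h', delta=(8-9)*13^2 mod 257 = 88, hash=115+88 mod 257 = 203
Option B: s[2]='b'->'c', delta=(3-2)*13^1 mod 257 = 13, hash=115+13 mod 257 = 128
Option C: s[2]='b'->'a', delta=(1-2)*13^1 mod 257 = 244, hash=115+244 mod 257 = 102 <-- target
Option D: s[0]='h'->'i', delta=(9-8)*13^3 mod 257 = 141, hash=115+141 mod 257 = 256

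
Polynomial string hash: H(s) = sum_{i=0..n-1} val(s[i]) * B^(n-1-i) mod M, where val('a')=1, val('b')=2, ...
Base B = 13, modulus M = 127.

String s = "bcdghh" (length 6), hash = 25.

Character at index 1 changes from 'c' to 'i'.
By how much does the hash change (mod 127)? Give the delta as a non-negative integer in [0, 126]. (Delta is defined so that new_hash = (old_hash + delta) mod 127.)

Answer: 43

Derivation:
Delta formula: (val(new) - val(old)) * B^(n-1-k) mod M
  val('i') - val('c') = 9 - 3 = 6
  B^(n-1-k) = 13^4 mod 127 = 113
  Delta = 6 * 113 mod 127 = 43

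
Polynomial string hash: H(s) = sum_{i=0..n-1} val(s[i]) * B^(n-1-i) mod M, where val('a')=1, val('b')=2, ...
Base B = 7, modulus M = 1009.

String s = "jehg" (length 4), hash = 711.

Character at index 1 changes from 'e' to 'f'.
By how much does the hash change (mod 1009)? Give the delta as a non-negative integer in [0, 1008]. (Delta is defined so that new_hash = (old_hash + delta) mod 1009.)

Delta formula: (val(new) - val(old)) * B^(n-1-k) mod M
  val('f') - val('e') = 6 - 5 = 1
  B^(n-1-k) = 7^2 mod 1009 = 49
  Delta = 1 * 49 mod 1009 = 49

Answer: 49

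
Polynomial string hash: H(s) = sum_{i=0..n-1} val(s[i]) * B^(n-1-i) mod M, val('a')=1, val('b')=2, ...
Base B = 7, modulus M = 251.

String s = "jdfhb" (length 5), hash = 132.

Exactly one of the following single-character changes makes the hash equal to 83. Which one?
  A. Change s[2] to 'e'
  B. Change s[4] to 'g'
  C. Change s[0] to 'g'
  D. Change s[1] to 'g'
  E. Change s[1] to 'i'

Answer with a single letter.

Option A: s[2]='f'->'e', delta=(5-6)*7^2 mod 251 = 202, hash=132+202 mod 251 = 83 <-- target
Option B: s[4]='b'->'g', delta=(7-2)*7^0 mod 251 = 5, hash=132+5 mod 251 = 137
Option C: s[0]='j'->'g', delta=(7-10)*7^4 mod 251 = 76, hash=132+76 mod 251 = 208
Option D: s[1]='d'->'g', delta=(7-4)*7^3 mod 251 = 25, hash=132+25 mod 251 = 157
Option E: s[1]='d'->'i', delta=(9-4)*7^3 mod 251 = 209, hash=132+209 mod 251 = 90

Answer: A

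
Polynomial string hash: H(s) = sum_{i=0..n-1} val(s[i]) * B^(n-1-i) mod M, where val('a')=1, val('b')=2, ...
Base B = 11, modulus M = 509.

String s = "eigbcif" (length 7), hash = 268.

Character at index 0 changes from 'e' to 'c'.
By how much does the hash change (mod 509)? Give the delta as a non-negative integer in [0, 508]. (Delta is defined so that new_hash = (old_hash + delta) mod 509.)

Answer: 27

Derivation:
Delta formula: (val(new) - val(old)) * B^(n-1-k) mod M
  val('c') - val('e') = 3 - 5 = -2
  B^(n-1-k) = 11^6 mod 509 = 241
  Delta = -2 * 241 mod 509 = 27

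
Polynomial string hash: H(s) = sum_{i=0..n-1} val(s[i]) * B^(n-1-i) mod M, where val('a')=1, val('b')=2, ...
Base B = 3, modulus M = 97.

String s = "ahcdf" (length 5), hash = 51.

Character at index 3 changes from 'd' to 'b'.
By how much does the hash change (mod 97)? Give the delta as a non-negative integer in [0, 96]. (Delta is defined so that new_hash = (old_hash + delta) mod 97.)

Answer: 91

Derivation:
Delta formula: (val(new) - val(old)) * B^(n-1-k) mod M
  val('b') - val('d') = 2 - 4 = -2
  B^(n-1-k) = 3^1 mod 97 = 3
  Delta = -2 * 3 mod 97 = 91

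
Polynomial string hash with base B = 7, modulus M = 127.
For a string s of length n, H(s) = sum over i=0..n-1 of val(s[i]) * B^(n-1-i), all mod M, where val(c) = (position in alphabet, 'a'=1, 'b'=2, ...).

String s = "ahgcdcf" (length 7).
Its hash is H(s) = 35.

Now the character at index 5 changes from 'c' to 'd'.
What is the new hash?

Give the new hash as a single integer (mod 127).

val('c') = 3, val('d') = 4
Position k = 5, exponent = n-1-k = 1
B^1 mod M = 7^1 mod 127 = 7
Delta = (4 - 3) * 7 mod 127 = 7
New hash = (35 + 7) mod 127 = 42

Answer: 42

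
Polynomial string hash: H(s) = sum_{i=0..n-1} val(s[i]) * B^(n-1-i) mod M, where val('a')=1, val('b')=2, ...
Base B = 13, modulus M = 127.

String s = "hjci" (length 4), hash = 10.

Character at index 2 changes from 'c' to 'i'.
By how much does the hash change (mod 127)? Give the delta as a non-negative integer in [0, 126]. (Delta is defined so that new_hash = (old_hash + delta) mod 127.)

Delta formula: (val(new) - val(old)) * B^(n-1-k) mod M
  val('i') - val('c') = 9 - 3 = 6
  B^(n-1-k) = 13^1 mod 127 = 13
  Delta = 6 * 13 mod 127 = 78

Answer: 78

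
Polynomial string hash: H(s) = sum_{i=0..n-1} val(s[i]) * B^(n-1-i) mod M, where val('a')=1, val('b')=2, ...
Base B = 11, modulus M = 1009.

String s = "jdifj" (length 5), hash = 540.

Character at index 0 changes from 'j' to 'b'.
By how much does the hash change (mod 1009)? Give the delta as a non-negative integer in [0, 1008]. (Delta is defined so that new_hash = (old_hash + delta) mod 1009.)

Answer: 925

Derivation:
Delta formula: (val(new) - val(old)) * B^(n-1-k) mod M
  val('b') - val('j') = 2 - 10 = -8
  B^(n-1-k) = 11^4 mod 1009 = 515
  Delta = -8 * 515 mod 1009 = 925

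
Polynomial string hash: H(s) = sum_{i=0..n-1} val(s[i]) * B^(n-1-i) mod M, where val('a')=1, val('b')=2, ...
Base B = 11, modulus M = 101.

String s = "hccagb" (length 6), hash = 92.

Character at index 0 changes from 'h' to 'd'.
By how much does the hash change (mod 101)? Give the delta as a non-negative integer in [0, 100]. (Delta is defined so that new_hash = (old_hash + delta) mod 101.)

Delta formula: (val(new) - val(old)) * B^(n-1-k) mod M
  val('d') - val('h') = 4 - 8 = -4
  B^(n-1-k) = 11^5 mod 101 = 57
  Delta = -4 * 57 mod 101 = 75

Answer: 75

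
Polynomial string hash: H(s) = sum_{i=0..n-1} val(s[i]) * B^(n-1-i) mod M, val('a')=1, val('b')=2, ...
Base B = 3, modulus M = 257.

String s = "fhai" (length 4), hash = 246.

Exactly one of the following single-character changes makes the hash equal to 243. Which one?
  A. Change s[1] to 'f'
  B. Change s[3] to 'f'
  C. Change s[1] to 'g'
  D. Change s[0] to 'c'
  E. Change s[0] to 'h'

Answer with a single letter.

Answer: B

Derivation:
Option A: s[1]='h'->'f', delta=(6-8)*3^2 mod 257 = 239, hash=246+239 mod 257 = 228
Option B: s[3]='i'->'f', delta=(6-9)*3^0 mod 257 = 254, hash=246+254 mod 257 = 243 <-- target
Option C: s[1]='h'->'g', delta=(7-8)*3^2 mod 257 = 248, hash=246+248 mod 257 = 237
Option D: s[0]='f'->'c', delta=(3-6)*3^3 mod 257 = 176, hash=246+176 mod 257 = 165
Option E: s[0]='f'->'h', delta=(8-6)*3^3 mod 257 = 54, hash=246+54 mod 257 = 43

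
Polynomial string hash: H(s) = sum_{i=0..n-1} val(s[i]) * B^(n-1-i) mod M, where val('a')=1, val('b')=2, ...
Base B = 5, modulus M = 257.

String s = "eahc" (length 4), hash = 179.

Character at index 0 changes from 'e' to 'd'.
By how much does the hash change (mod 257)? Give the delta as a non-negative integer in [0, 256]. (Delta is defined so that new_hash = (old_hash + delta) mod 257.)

Answer: 132

Derivation:
Delta formula: (val(new) - val(old)) * B^(n-1-k) mod M
  val('d') - val('e') = 4 - 5 = -1
  B^(n-1-k) = 5^3 mod 257 = 125
  Delta = -1 * 125 mod 257 = 132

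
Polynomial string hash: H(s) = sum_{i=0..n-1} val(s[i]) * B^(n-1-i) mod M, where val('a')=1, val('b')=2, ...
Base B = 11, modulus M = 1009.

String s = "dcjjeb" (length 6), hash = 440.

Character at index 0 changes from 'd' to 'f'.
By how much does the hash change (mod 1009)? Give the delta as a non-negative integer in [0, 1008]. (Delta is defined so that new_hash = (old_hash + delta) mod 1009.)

Delta formula: (val(new) - val(old)) * B^(n-1-k) mod M
  val('f') - val('d') = 6 - 4 = 2
  B^(n-1-k) = 11^5 mod 1009 = 620
  Delta = 2 * 620 mod 1009 = 231

Answer: 231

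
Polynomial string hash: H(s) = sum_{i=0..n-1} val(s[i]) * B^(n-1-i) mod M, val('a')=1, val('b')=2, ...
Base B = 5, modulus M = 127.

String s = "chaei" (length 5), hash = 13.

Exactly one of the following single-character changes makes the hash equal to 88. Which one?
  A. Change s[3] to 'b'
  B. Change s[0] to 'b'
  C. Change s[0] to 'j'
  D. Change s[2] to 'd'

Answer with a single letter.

Option A: s[3]='e'->'b', delta=(2-5)*5^1 mod 127 = 112, hash=13+112 mod 127 = 125
Option B: s[0]='c'->'b', delta=(2-3)*5^4 mod 127 = 10, hash=13+10 mod 127 = 23
Option C: s[0]='c'->'j', delta=(10-3)*5^4 mod 127 = 57, hash=13+57 mod 127 = 70
Option D: s[2]='a'->'d', delta=(4-1)*5^2 mod 127 = 75, hash=13+75 mod 127 = 88 <-- target

Answer: D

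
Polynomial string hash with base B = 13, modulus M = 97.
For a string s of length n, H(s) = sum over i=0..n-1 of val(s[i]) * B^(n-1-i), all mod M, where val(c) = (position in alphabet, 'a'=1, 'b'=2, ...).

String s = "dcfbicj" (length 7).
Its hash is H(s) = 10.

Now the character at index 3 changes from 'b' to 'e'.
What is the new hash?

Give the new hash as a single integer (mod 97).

Answer: 5

Derivation:
val('b') = 2, val('e') = 5
Position k = 3, exponent = n-1-k = 3
B^3 mod M = 13^3 mod 97 = 63
Delta = (5 - 2) * 63 mod 97 = 92
New hash = (10 + 92) mod 97 = 5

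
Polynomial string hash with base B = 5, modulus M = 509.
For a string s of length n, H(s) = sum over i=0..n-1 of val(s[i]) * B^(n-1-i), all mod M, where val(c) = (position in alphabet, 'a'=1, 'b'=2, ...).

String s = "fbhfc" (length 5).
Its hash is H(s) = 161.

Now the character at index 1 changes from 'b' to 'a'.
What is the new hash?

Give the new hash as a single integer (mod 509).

Answer: 36

Derivation:
val('b') = 2, val('a') = 1
Position k = 1, exponent = n-1-k = 3
B^3 mod M = 5^3 mod 509 = 125
Delta = (1 - 2) * 125 mod 509 = 384
New hash = (161 + 384) mod 509 = 36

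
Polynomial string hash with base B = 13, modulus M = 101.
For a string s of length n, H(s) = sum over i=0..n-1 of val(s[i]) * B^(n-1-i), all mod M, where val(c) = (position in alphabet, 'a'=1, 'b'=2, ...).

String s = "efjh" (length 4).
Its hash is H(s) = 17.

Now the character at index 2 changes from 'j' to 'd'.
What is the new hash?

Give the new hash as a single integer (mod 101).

val('j') = 10, val('d') = 4
Position k = 2, exponent = n-1-k = 1
B^1 mod M = 13^1 mod 101 = 13
Delta = (4 - 10) * 13 mod 101 = 23
New hash = (17 + 23) mod 101 = 40

Answer: 40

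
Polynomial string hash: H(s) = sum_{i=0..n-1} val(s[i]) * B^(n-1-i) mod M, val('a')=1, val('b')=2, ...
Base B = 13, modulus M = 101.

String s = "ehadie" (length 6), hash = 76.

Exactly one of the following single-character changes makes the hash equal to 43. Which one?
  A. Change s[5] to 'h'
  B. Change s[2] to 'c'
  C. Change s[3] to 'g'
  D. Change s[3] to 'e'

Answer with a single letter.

Answer: D

Derivation:
Option A: s[5]='e'->'h', delta=(8-5)*13^0 mod 101 = 3, hash=76+3 mod 101 = 79
Option B: s[2]='a'->'c', delta=(3-1)*13^3 mod 101 = 51, hash=76+51 mod 101 = 26
Option C: s[3]='d'->'g', delta=(7-4)*13^2 mod 101 = 2, hash=76+2 mod 101 = 78
Option D: s[3]='d'->'e', delta=(5-4)*13^2 mod 101 = 68, hash=76+68 mod 101 = 43 <-- target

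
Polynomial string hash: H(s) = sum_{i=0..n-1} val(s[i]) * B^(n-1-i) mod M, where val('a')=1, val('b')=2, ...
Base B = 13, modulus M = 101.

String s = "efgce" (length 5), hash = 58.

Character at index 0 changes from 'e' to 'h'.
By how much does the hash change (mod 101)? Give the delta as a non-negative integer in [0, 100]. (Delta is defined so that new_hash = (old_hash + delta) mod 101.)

Delta formula: (val(new) - val(old)) * B^(n-1-k) mod M
  val('h') - val('e') = 8 - 5 = 3
  B^(n-1-k) = 13^4 mod 101 = 79
  Delta = 3 * 79 mod 101 = 35

Answer: 35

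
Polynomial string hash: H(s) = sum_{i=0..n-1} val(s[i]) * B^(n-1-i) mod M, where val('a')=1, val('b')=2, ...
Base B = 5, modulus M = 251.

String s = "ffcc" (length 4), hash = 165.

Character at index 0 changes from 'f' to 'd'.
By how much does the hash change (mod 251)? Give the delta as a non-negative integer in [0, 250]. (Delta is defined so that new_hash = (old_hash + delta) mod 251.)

Delta formula: (val(new) - val(old)) * B^(n-1-k) mod M
  val('d') - val('f') = 4 - 6 = -2
  B^(n-1-k) = 5^3 mod 251 = 125
  Delta = -2 * 125 mod 251 = 1

Answer: 1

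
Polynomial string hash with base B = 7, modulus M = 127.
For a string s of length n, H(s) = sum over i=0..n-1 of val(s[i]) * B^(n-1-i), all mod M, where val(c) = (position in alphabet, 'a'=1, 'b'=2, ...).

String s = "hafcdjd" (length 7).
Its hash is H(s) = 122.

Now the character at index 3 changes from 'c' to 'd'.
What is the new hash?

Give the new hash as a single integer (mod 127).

val('c') = 3, val('d') = 4
Position k = 3, exponent = n-1-k = 3
B^3 mod M = 7^3 mod 127 = 89
Delta = (4 - 3) * 89 mod 127 = 89
New hash = (122 + 89) mod 127 = 84

Answer: 84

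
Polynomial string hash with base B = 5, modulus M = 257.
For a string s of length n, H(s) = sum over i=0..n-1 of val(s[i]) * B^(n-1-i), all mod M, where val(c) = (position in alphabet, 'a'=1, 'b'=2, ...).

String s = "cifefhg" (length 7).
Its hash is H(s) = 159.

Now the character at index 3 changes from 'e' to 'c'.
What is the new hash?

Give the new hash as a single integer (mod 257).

val('e') = 5, val('c') = 3
Position k = 3, exponent = n-1-k = 3
B^3 mod M = 5^3 mod 257 = 125
Delta = (3 - 5) * 125 mod 257 = 7
New hash = (159 + 7) mod 257 = 166

Answer: 166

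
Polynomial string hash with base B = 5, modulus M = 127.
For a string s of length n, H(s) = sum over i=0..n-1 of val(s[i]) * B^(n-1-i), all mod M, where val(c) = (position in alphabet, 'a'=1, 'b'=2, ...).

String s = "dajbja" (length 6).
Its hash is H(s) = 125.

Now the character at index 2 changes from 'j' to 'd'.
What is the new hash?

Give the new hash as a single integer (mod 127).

val('j') = 10, val('d') = 4
Position k = 2, exponent = n-1-k = 3
B^3 mod M = 5^3 mod 127 = 125
Delta = (4 - 10) * 125 mod 127 = 12
New hash = (125 + 12) mod 127 = 10

Answer: 10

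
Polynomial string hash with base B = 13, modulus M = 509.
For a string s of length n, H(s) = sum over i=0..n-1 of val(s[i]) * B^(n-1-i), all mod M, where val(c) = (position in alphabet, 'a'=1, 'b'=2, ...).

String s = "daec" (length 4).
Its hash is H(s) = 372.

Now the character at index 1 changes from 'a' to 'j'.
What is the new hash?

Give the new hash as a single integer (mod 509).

Answer: 366

Derivation:
val('a') = 1, val('j') = 10
Position k = 1, exponent = n-1-k = 2
B^2 mod M = 13^2 mod 509 = 169
Delta = (10 - 1) * 169 mod 509 = 503
New hash = (372 + 503) mod 509 = 366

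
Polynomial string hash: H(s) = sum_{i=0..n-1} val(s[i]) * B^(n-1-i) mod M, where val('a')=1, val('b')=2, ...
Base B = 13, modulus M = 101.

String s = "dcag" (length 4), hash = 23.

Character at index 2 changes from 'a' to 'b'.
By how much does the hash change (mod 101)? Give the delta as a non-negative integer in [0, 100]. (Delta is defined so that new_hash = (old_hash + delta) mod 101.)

Answer: 13

Derivation:
Delta formula: (val(new) - val(old)) * B^(n-1-k) mod M
  val('b') - val('a') = 2 - 1 = 1
  B^(n-1-k) = 13^1 mod 101 = 13
  Delta = 1 * 13 mod 101 = 13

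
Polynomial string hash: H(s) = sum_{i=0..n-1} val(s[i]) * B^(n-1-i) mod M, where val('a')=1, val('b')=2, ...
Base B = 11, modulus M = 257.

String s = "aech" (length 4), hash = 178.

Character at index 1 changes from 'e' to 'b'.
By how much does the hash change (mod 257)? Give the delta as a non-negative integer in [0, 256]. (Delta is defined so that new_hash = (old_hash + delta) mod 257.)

Delta formula: (val(new) - val(old)) * B^(n-1-k) mod M
  val('b') - val('e') = 2 - 5 = -3
  B^(n-1-k) = 11^2 mod 257 = 121
  Delta = -3 * 121 mod 257 = 151

Answer: 151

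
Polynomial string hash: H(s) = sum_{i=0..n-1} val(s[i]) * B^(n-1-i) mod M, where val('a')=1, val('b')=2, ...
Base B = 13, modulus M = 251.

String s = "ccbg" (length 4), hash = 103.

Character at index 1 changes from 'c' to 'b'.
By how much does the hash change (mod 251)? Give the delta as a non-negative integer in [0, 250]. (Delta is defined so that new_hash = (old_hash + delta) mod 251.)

Delta formula: (val(new) - val(old)) * B^(n-1-k) mod M
  val('b') - val('c') = 2 - 3 = -1
  B^(n-1-k) = 13^2 mod 251 = 169
  Delta = -1 * 169 mod 251 = 82

Answer: 82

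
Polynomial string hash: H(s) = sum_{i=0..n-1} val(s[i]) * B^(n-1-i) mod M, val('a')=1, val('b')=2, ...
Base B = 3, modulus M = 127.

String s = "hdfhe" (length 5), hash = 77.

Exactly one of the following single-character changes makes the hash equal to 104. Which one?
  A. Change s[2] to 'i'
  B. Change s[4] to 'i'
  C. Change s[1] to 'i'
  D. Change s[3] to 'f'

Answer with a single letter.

Answer: A

Derivation:
Option A: s[2]='f'->'i', delta=(9-6)*3^2 mod 127 = 27, hash=77+27 mod 127 = 104 <-- target
Option B: s[4]='e'->'i', delta=(9-5)*3^0 mod 127 = 4, hash=77+4 mod 127 = 81
Option C: s[1]='d'->'i', delta=(9-4)*3^3 mod 127 = 8, hash=77+8 mod 127 = 85
Option D: s[3]='h'->'f', delta=(6-8)*3^1 mod 127 = 121, hash=77+121 mod 127 = 71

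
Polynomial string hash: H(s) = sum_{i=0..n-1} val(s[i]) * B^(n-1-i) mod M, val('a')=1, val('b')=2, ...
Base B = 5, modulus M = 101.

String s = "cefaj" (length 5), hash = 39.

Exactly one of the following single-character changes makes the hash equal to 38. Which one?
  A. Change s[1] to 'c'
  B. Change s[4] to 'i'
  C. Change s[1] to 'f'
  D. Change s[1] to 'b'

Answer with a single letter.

Answer: B

Derivation:
Option A: s[1]='e'->'c', delta=(3-5)*5^3 mod 101 = 53, hash=39+53 mod 101 = 92
Option B: s[4]='j'->'i', delta=(9-10)*5^0 mod 101 = 100, hash=39+100 mod 101 = 38 <-- target
Option C: s[1]='e'->'f', delta=(6-5)*5^3 mod 101 = 24, hash=39+24 mod 101 = 63
Option D: s[1]='e'->'b', delta=(2-5)*5^3 mod 101 = 29, hash=39+29 mod 101 = 68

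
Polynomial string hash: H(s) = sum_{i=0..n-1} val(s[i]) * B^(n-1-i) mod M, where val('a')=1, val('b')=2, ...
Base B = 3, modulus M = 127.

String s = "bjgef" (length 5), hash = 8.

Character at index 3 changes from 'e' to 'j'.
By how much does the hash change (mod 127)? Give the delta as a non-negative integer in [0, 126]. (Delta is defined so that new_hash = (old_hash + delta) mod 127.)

Delta formula: (val(new) - val(old)) * B^(n-1-k) mod M
  val('j') - val('e') = 10 - 5 = 5
  B^(n-1-k) = 3^1 mod 127 = 3
  Delta = 5 * 3 mod 127 = 15

Answer: 15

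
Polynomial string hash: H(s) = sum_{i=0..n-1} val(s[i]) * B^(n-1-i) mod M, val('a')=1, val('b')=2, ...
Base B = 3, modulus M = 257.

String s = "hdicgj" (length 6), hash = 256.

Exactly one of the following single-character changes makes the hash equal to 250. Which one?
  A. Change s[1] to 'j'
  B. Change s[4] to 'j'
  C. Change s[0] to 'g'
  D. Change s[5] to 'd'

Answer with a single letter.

Answer: D

Derivation:
Option A: s[1]='d'->'j', delta=(10-4)*3^4 mod 257 = 229, hash=256+229 mod 257 = 228
Option B: s[4]='g'->'j', delta=(10-7)*3^1 mod 257 = 9, hash=256+9 mod 257 = 8
Option C: s[0]='h'->'g', delta=(7-8)*3^5 mod 257 = 14, hash=256+14 mod 257 = 13
Option D: s[5]='j'->'d', delta=(4-10)*3^0 mod 257 = 251, hash=256+251 mod 257 = 250 <-- target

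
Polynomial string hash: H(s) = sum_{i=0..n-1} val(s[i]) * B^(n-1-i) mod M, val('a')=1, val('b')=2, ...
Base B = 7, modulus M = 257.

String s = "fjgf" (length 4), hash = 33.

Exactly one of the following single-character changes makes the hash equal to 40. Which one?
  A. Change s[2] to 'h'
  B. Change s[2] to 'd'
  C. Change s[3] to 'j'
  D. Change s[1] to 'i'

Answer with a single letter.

Answer: A

Derivation:
Option A: s[2]='g'->'h', delta=(8-7)*7^1 mod 257 = 7, hash=33+7 mod 257 = 40 <-- target
Option B: s[2]='g'->'d', delta=(4-7)*7^1 mod 257 = 236, hash=33+236 mod 257 = 12
Option C: s[3]='f'->'j', delta=(10-6)*7^0 mod 257 = 4, hash=33+4 mod 257 = 37
Option D: s[1]='j'->'i', delta=(9-10)*7^2 mod 257 = 208, hash=33+208 mod 257 = 241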